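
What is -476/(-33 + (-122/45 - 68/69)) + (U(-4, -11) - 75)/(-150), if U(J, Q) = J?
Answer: 76899499/5697150 ≈ 13.498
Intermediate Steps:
-476/(-33 + (-122/45 - 68/69)) + (U(-4, -11) - 75)/(-150) = -476/(-33 + (-122/45 - 68/69)) + (-4 - 75)/(-150) = -476/(-33 + (-122*1/45 - 68*1/69)) - 79*(-1/150) = -476/(-33 + (-122/45 - 68/69)) + 79/150 = -476/(-33 - 3826/1035) + 79/150 = -476/(-37981/1035) + 79/150 = -476*(-1035/37981) + 79/150 = 492660/37981 + 79/150 = 76899499/5697150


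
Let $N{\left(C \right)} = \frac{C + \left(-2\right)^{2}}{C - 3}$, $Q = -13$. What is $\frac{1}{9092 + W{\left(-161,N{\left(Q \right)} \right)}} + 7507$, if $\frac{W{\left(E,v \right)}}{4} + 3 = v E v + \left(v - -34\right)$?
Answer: $\frac{4330991053}{576927} \approx 7507.0$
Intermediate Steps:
$N{\left(C \right)} = \frac{4 + C}{-3 + C}$ ($N{\left(C \right)} = \frac{C + 4}{-3 + C} = \frac{4 + C}{-3 + C}$)
$W{\left(E,v \right)} = 124 + 4 v + 4 E v^{2}$ ($W{\left(E,v \right)} = -12 + 4 \left(v E v + \left(v - -34\right)\right) = -12 + 4 \left(E v v + \left(v + 34\right)\right) = -12 + 4 \left(E v^{2} + \left(34 + v\right)\right) = -12 + 4 \left(34 + v + E v^{2}\right) = -12 + \left(136 + 4 v + 4 E v^{2}\right) = 124 + 4 v + 4 E v^{2}$)
$\frac{1}{9092 + W{\left(-161,N{\left(Q \right)} \right)}} + 7507 = \frac{1}{9092 + \left(124 + 4 \frac{4 - 13}{-3 - 13} + 4 \left(-161\right) \left(\frac{4 - 13}{-3 - 13}\right)^{2}\right)} + 7507 = \frac{1}{9092 + \left(124 + 4 \frac{1}{-16} \left(-9\right) + 4 \left(-161\right) \left(\frac{1}{-16} \left(-9\right)\right)^{2}\right)} + 7507 = \frac{1}{9092 + \left(124 + 4 \left(\left(- \frac{1}{16}\right) \left(-9\right)\right) + 4 \left(-161\right) \left(\left(- \frac{1}{16}\right) \left(-9\right)\right)^{2}\right)} + 7507 = \frac{1}{9092 + \left(124 + 4 \cdot \frac{9}{16} + 4 \left(-161\right) \left(\frac{9}{16}\right)^{2}\right)} + 7507 = \frac{1}{9092 + \left(124 + \frac{9}{4} + 4 \left(-161\right) \frac{81}{256}\right)} + 7507 = \frac{1}{9092 + \left(124 + \frac{9}{4} - \frac{13041}{64}\right)} + 7507 = \frac{1}{9092 - \frac{4961}{64}} + 7507 = \frac{1}{\frac{576927}{64}} + 7507 = \frac{64}{576927} + 7507 = \frac{4330991053}{576927}$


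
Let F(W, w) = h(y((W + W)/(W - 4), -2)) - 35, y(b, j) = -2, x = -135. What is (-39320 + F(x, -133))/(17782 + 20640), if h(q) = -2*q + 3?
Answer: -19674/19211 ≈ -1.0241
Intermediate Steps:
h(q) = 3 - 2*q
F(W, w) = -28 (F(W, w) = (3 - 2*(-2)) - 35 = (3 + 4) - 35 = 7 - 35 = -28)
(-39320 + F(x, -133))/(17782 + 20640) = (-39320 - 28)/(17782 + 20640) = -39348/38422 = -39348*1/38422 = -19674/19211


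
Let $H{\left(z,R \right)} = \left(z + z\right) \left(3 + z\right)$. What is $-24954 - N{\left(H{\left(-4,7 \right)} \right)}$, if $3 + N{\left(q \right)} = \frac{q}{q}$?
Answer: $-24952$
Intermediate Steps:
$H{\left(z,R \right)} = 2 z \left(3 + z\right)$
$N{\left(q \right)} = -2$ ($N{\left(q \right)} = -3 + \frac{q}{q} = -3 + 1 = -2$)
$-24954 - N{\left(H{\left(-4,7 \right)} \right)} = -24954 - -2 = -24954 + 2 = -24952$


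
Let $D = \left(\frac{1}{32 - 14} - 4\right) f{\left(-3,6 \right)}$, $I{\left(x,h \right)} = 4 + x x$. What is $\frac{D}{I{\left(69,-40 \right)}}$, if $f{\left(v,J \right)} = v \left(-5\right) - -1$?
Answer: $- \frac{568}{42885} \approx -0.013245$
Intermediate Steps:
$I{\left(x,h \right)} = 4 + x^{2}$
$f{\left(v,J \right)} = 1 - 5 v$ ($f{\left(v,J \right)} = - 5 v + 1 = 1 - 5 v$)
$D = - \frac{568}{9}$ ($D = \left(\frac{1}{32 - 14} - 4\right) \left(1 - -15\right) = \left(\frac{1}{18} - 4\right) \left(1 + 15\right) = \left(\frac{1}{18} - 4\right) 16 = \left(- \frac{71}{18}\right) 16 = - \frac{568}{9} \approx -63.111$)
$\frac{D}{I{\left(69,-40 \right)}} = - \frac{568}{9 \left(4 + 69^{2}\right)} = - \frac{568}{9 \left(4 + 4761\right)} = - \frac{568}{9 \cdot 4765} = \left(- \frac{568}{9}\right) \frac{1}{4765} = - \frac{568}{42885}$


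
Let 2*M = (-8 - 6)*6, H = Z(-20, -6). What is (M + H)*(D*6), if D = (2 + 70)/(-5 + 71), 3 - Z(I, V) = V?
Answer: -216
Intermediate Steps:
Z(I, V) = 3 - V
H = 9 (H = 3 - 1*(-6) = 3 + 6 = 9)
D = 12/11 (D = 72/66 = 72*(1/66) = 12/11 ≈ 1.0909)
M = -42 (M = ((-8 - 6)*6)/2 = (-14*6)/2 = (1/2)*(-84) = -42)
(M + H)*(D*6) = (-42 + 9)*((12/11)*6) = -33*72/11 = -216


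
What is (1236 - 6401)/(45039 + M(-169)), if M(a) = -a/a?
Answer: -5165/45038 ≈ -0.11468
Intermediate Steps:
M(a) = -1 (M(a) = -1*1 = -1)
(1236 - 6401)/(45039 + M(-169)) = (1236 - 6401)/(45039 - 1) = -5165/45038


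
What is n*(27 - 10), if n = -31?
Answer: -527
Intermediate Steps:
n*(27 - 10) = -31*(27 - 10) = -31*17 = -527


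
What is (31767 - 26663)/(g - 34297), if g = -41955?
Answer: -116/1733 ≈ -0.066936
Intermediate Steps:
(31767 - 26663)/(g - 34297) = (31767 - 26663)/(-41955 - 34297) = 5104/(-76252) = 5104*(-1/76252) = -116/1733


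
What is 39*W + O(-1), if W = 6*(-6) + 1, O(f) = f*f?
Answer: -1364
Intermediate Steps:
O(f) = f²
W = -35 (W = -36 + 1 = -35)
39*W + O(-1) = 39*(-35) + (-1)² = -1365 + 1 = -1364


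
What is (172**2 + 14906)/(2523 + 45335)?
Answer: 22245/23929 ≈ 0.92963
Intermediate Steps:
(172**2 + 14906)/(2523 + 45335) = (29584 + 14906)/47858 = 44490*(1/47858) = 22245/23929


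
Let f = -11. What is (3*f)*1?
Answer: -33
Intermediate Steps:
(3*f)*1 = (3*(-11))*1 = -33*1 = -33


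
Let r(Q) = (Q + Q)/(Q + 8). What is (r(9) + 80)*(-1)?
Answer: -1378/17 ≈ -81.059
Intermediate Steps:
r(Q) = 2*Q/(8 + Q) (r(Q) = (2*Q)/(8 + Q) = 2*Q/(8 + Q))
(r(9) + 80)*(-1) = (2*9/(8 + 9) + 80)*(-1) = (2*9/17 + 80)*(-1) = (2*9*(1/17) + 80)*(-1) = (18/17 + 80)*(-1) = (1378/17)*(-1) = -1378/17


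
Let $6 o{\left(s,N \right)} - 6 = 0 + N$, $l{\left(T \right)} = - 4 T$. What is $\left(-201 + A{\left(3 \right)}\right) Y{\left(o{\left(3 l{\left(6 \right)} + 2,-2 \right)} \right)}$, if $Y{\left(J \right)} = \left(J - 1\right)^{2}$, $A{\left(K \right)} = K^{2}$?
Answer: $- \frac{64}{3} \approx -21.333$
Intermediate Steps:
$o{\left(s,N \right)} = 1 + \frac{N}{6}$ ($o{\left(s,N \right)} = 1 + \frac{0 + N}{6} = 1 + \frac{N}{6}$)
$Y{\left(J \right)} = \left(-1 + J\right)^{2}$
$\left(-201 + A{\left(3 \right)}\right) Y{\left(o{\left(3 l{\left(6 \right)} + 2,-2 \right)} \right)} = \left(-201 + 3^{2}\right) \left(-1 + \left(1 + \frac{1}{6} \left(-2\right)\right)\right)^{2} = \left(-201 + 9\right) \left(-1 + \left(1 - \frac{1}{3}\right)\right)^{2} = - 192 \left(-1 + \frac{2}{3}\right)^{2} = - 192 \left(- \frac{1}{3}\right)^{2} = \left(-192\right) \frac{1}{9} = - \frac{64}{3}$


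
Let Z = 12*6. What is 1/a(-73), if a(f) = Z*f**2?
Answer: 1/383688 ≈ 2.6063e-6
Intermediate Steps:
Z = 72
a(f) = 72*f**2
1/a(-73) = 1/(72*(-73)**2) = 1/(72*5329) = 1/383688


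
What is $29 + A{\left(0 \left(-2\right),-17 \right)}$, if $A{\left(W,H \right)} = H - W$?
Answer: $12$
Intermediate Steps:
$29 + A{\left(0 \left(-2\right),-17 \right)} = 29 - \left(17 + 0 \left(-2\right)\right) = 29 - 17 = 12$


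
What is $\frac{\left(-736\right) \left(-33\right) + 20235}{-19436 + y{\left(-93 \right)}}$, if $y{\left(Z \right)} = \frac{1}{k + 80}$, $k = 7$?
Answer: $- \frac{3873501}{1690931} \approx -2.2907$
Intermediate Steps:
$y{\left(Z \right)} = \frac{1}{87}$ ($y{\left(Z \right)} = \frac{1}{7 + 80} = \frac{1}{87}$)
$\frac{\left(-736\right) \left(-33\right) + 20235}{-19436 + y{\left(-93 \right)}} = \frac{\left(-736\right) \left(-33\right) + 20235}{-19436 + \frac{1}{87}} = \frac{24288 + 20235}{- \frac{1690931}{87}} = 44523 \left(- \frac{87}{1690931}\right) = - \frac{3873501}{1690931}$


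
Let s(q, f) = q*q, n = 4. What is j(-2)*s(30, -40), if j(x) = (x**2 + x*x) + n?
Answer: 10800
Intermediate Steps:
j(x) = 4 + 2*x**2 (j(x) = (x**2 + x*x) + 4 = (x**2 + x**2) + 4 = 2*x**2 + 4 = 4 + 2*x**2)
s(q, f) = q**2
j(-2)*s(30, -40) = (4 + 2*(-2)**2)*30**2 = (4 + 2*4)*900 = (4 + 8)*900 = 12*900 = 10800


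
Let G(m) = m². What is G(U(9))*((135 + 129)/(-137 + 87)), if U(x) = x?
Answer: -10692/25 ≈ -427.68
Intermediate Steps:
G(U(9))*((135 + 129)/(-137 + 87)) = 9²*((135 + 129)/(-137 + 87)) = 81*(264/(-50)) = 81*(264*(-1/50)) = 81*(-132/25) = -10692/25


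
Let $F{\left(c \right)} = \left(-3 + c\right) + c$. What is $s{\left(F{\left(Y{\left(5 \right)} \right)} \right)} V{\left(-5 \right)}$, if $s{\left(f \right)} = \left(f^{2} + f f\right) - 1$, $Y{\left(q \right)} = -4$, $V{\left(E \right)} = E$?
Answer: $-1205$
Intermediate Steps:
$F{\left(c \right)} = -3 + 2 c$
$s{\left(f \right)} = -1 + 2 f^{2}$ ($s{\left(f \right)} = \left(f^{2} + f^{2}\right) - 1 = 2 f^{2} - 1 = -1 + 2 f^{2}$)
$s{\left(F{\left(Y{\left(5 \right)} \right)} \right)} V{\left(-5 \right)} = \left(-1 + 2 \left(-3 + 2 \left(-4\right)\right)^{2}\right) \left(-5\right) = \left(-1 + 2 \left(-3 - 8\right)^{2}\right) \left(-5\right) = \left(-1 + 2 \left(-11\right)^{2}\right) \left(-5\right) = \left(-1 + 2 \cdot 121\right) \left(-5\right) = \left(-1 + 242\right) \left(-5\right) = 241 \left(-5\right) = -1205$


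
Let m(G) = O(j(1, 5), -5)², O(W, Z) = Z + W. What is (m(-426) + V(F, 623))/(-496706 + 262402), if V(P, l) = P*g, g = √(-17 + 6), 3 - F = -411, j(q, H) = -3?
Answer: -1/3661 - 207*I*√11/117152 ≈ -0.00027315 - 0.0058603*I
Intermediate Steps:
F = 414 (F = 3 - 1*(-411) = 3 + 411 = 414)
g = I*√11 (g = √(-11) = I*√11 ≈ 3.3166*I)
O(W, Z) = W + Z
m(G) = 64 (m(G) = (-3 - 5)² = (-8)² = 64)
V(P, l) = I*P*√11 (V(P, l) = P*(I*√11) = I*P*√11)
(m(-426) + V(F, 623))/(-496706 + 262402) = (64 + I*414*√11)/(-496706 + 262402) = (64 + 414*I*√11)/(-234304) = (64 + 414*I*√11)*(-1/234304) = -1/3661 - 207*I*√11/117152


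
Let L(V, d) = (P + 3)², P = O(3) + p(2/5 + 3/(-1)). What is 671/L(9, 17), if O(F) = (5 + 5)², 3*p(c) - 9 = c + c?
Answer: 150975/2446096 ≈ 0.061721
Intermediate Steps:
p(c) = 3 + 2*c/3 (p(c) = 3 + (c + c)/3 = 3 + (2*c)/3 = 3 + 2*c/3)
O(F) = 100 (O(F) = 10² = 100)
P = 1519/15 (P = 100 + (3 + 2*(2/5 + 3/(-1))/3) = 100 + (3 + 2*(2*(⅕) + 3*(-1))/3) = 100 + (3 + 2*(⅖ - 3)/3) = 100 + (3 + (⅔)*(-13/5)) = 100 + (3 - 26/15) = 100 + 19/15 = 1519/15 ≈ 101.27)
L(V, d) = 2446096/225 (L(V, d) = (1519/15 + 3)² = (1564/15)² = 2446096/225)
671/L(9, 17) = 671/(2446096/225) = 671*(225/2446096) = 150975/2446096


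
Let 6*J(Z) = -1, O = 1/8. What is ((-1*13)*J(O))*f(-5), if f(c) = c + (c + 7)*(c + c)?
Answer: -325/6 ≈ -54.167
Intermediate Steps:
O = ⅛ ≈ 0.12500
J(Z) = -⅙ (J(Z) = (⅙)*(-1) = -⅙)
f(c) = c + 2*c*(7 + c) (f(c) = c + (7 + c)*(2*c) = c + 2*c*(7 + c))
((-1*13)*J(O))*f(-5) = (-1*13*(-⅙))*(-5*(15 + 2*(-5))) = (-13*(-⅙))*(-5*(15 - 10)) = 13*(-5*5)/6 = (13/6)*(-25) = -325/6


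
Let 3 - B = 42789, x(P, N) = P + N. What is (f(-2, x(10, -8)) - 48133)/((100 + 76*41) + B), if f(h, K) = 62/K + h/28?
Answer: 673429/553980 ≈ 1.2156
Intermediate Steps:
x(P, N) = N + P
B = -42786 (B = 3 - 1*42789 = 3 - 42789 = -42786)
f(h, K) = 62/K + h/28 (f(h, K) = 62/K + h*(1/28) = 62/K + h/28)
(f(-2, x(10, -8)) - 48133)/((100 + 76*41) + B) = ((62/(-8 + 10) + (1/28)*(-2)) - 48133)/((100 + 76*41) - 42786) = ((62/2 - 1/14) - 48133)/((100 + 3116) - 42786) = ((62*(½) - 1/14) - 48133)/(3216 - 42786) = ((31 - 1/14) - 48133)/(-39570) = (433/14 - 48133)*(-1/39570) = -673429/14*(-1/39570) = 673429/553980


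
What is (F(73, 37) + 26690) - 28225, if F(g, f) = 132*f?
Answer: 3349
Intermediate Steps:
(F(73, 37) + 26690) - 28225 = (132*37 + 26690) - 28225 = (4884 + 26690) - 28225 = 31574 - 28225 = 3349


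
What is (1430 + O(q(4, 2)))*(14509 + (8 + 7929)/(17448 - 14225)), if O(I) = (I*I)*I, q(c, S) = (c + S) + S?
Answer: 90828202248/3223 ≈ 2.8181e+7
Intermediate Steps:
q(c, S) = c + 2*S (q(c, S) = (S + c) + S = c + 2*S)
O(I) = I³ (O(I) = I²*I = I³)
(1430 + O(q(4, 2)))*(14509 + (8 + 7929)/(17448 - 14225)) = (1430 + (4 + 2*2)³)*(14509 + (8 + 7929)/(17448 - 14225)) = (1430 + (4 + 4)³)*(14509 + 7937/3223) = (1430 + 8³)*(14509 + 7937*(1/3223)) = (1430 + 512)*(14509 + 7937/3223) = 1942*(46770444/3223) = 90828202248/3223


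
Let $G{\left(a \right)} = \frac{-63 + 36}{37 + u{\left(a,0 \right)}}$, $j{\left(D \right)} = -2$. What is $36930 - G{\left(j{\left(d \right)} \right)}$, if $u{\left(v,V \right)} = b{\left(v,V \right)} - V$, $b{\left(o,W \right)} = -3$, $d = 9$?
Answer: $\frac{1255647}{34} \approx 36931.0$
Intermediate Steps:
$u{\left(v,V \right)} = -3 - V$
$G{\left(a \right)} = - \frac{27}{34}$ ($G{\left(a \right)} = \frac{-63 + 36}{37 - 3} = - \frac{27}{37 + \left(-3 + 0\right)} = - \frac{27}{37 - 3} = - \frac{27}{34}$)
$36930 - G{\left(j{\left(d \right)} \right)} = 36930 - - \frac{27}{34} = 36930 + \frac{27}{34} = \frac{1255647}{34}$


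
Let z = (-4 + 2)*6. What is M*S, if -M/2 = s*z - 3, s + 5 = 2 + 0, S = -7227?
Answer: 476982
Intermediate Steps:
s = -3 (s = -5 + (2 + 0) = -5 + 2 = -3)
z = -12 (z = -2*6 = -12)
M = -66 (M = -2*(-3*(-12) - 3) = -2*(36 - 3) = -2*33 = -66)
M*S = -66*(-7227) = 476982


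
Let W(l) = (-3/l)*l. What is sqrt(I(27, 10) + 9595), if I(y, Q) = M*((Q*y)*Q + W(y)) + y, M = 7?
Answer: sqrt(28501) ≈ 168.82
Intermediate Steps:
W(l) = -3
I(y, Q) = -21 + y + 7*y*Q**2 (I(y, Q) = 7*((Q*y)*Q - 3) + y = 7*(y*Q**2 - 3) + y = 7*(-3 + y*Q**2) + y = (-21 + 7*y*Q**2) + y = -21 + y + 7*y*Q**2)
sqrt(I(27, 10) + 9595) = sqrt((-21 + 27 + 7*27*10**2) + 9595) = sqrt((-21 + 27 + 7*27*100) + 9595) = sqrt((-21 + 27 + 18900) + 9595) = sqrt(18906 + 9595) = sqrt(28501)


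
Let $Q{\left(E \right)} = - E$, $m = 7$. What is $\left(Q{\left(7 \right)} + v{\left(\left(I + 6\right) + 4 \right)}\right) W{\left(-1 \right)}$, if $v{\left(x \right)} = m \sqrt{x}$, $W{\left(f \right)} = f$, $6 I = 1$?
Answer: $7 - \frac{7 \sqrt{366}}{6} \approx -15.32$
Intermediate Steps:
$I = \frac{1}{6}$ ($I = \frac{1}{6} \cdot 1 = \frac{1}{6} \approx 0.16667$)
$v{\left(x \right)} = 7 \sqrt{x}$
$\left(Q{\left(7 \right)} + v{\left(\left(I + 6\right) + 4 \right)}\right) W{\left(-1 \right)} = \left(\left(-1\right) 7 + 7 \sqrt{\left(\frac{1}{6} + 6\right) + 4}\right) \left(-1\right) = \left(-7 + 7 \sqrt{\frac{37}{6} + 4}\right) \left(-1\right) = \left(-7 + 7 \sqrt{\frac{61}{6}}\right) \left(-1\right) = \left(-7 + 7 \frac{\sqrt{366}}{6}\right) \left(-1\right) = \left(-7 + \frac{7 \sqrt{366}}{6}\right) \left(-1\right) = 7 - \frac{7 \sqrt{366}}{6}$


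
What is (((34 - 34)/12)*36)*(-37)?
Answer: 0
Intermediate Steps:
(((34 - 34)/12)*36)*(-37) = ((0*(1/12))*36)*(-37) = (0*36)*(-37) = 0*(-37) = 0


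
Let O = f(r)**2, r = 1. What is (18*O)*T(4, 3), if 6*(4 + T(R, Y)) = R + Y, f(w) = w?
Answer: -51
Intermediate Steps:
T(R, Y) = -4 + R/6 + Y/6 (T(R, Y) = -4 + (R + Y)/6 = -4 + (R/6 + Y/6) = -4 + R/6 + Y/6)
O = 1 (O = 1**2 = 1)
(18*O)*T(4, 3) = (18*1)*(-4 + (1/6)*4 + (1/6)*3) = 18*(-4 + 2/3 + 1/2) = 18*(-17/6) = -51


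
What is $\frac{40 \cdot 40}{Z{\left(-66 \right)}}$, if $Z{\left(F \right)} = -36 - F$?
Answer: $\frac{160}{3} \approx 53.333$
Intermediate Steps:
$\frac{40 \cdot 40}{Z{\left(-66 \right)}} = \frac{40 \cdot 40}{-36 - -66} = \frac{1600}{-36 + 66} = \frac{1600}{30} = 1600 \cdot \frac{1}{30} = \frac{160}{3}$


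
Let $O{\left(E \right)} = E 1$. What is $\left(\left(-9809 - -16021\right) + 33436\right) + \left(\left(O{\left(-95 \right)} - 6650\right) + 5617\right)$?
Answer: $38520$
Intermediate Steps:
$O{\left(E \right)} = E$
$\left(\left(-9809 - -16021\right) + 33436\right) + \left(\left(O{\left(-95 \right)} - 6650\right) + 5617\right) = \left(\left(-9809 - -16021\right) + 33436\right) + \left(\left(-95 - 6650\right) + 5617\right) = \left(\left(-9809 + 16021\right) + 33436\right) + \left(-6745 + 5617\right) = \left(6212 + 33436\right) - 1128 = 39648 - 1128 = 38520$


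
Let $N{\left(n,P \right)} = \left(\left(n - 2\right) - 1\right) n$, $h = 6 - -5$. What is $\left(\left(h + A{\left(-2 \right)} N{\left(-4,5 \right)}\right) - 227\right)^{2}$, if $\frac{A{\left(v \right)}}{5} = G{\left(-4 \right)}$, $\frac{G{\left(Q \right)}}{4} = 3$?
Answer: $2143296$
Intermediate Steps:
$G{\left(Q \right)} = 12$ ($G{\left(Q \right)} = 4 \cdot 3 = 12$)
$h = 11$ ($h = 6 + 5 = 11$)
$A{\left(v \right)} = 60$ ($A{\left(v \right)} = 5 \cdot 12 = 60$)
$N{\left(n,P \right)} = n \left(-3 + n\right)$ ($N{\left(n,P \right)} = \left(\left(-2 + n\right) - 1\right) n = \left(-3 + n\right) n = n \left(-3 + n\right)$)
$\left(\left(h + A{\left(-2 \right)} N{\left(-4,5 \right)}\right) - 227\right)^{2} = \left(\left(11 + 60 \left(- 4 \left(-3 - 4\right)\right)\right) - 227\right)^{2} = \left(\left(11 + 60 \left(\left(-4\right) \left(-7\right)\right)\right) - 227\right)^{2} = \left(\left(11 + 60 \cdot 28\right) - 227\right)^{2} = \left(\left(11 + 1680\right) - 227\right)^{2} = \left(1691 - 227\right)^{2} = 1464^{2} = 2143296$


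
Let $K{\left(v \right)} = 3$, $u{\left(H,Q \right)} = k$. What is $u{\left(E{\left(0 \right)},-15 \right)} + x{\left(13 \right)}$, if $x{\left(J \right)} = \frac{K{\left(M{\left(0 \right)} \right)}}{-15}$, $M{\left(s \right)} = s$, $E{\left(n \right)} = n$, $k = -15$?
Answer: $- \frac{76}{5} \approx -15.2$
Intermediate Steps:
$u{\left(H,Q \right)} = -15$
$x{\left(J \right)} = - \frac{1}{5}$ ($x{\left(J \right)} = \frac{3}{-15} = 3 \left(- \frac{1}{15}\right) = - \frac{1}{5}$)
$u{\left(E{\left(0 \right)},-15 \right)} + x{\left(13 \right)} = -15 - \frac{1}{5} = - \frac{76}{5}$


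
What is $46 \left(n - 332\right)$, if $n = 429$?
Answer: $4462$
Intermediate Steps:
$46 \left(n - 332\right) = 46 \left(429 - 332\right) = 46 \cdot 97 = 4462$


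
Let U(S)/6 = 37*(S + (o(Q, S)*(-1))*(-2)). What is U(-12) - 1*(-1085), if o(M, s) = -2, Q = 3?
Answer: -2467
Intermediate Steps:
U(S) = -888 + 222*S (U(S) = 6*(37*(S - 2*(-1)*(-2))) = 6*(37*(S + 2*(-2))) = 6*(37*(S - 4)) = 6*(37*(-4 + S)) = 6*(-148 + 37*S) = -888 + 222*S)
U(-12) - 1*(-1085) = (-888 + 222*(-12)) - 1*(-1085) = (-888 - 2664) + 1085 = -3552 + 1085 = -2467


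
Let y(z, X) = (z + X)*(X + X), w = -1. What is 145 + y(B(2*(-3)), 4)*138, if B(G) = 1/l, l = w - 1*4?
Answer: 21701/5 ≈ 4340.2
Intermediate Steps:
l = -5 (l = -1 - 1*4 = -1 - 4 = -5)
B(G) = -⅕ (B(G) = 1/(-5) = -⅕)
y(z, X) = 2*X*(X + z) (y(z, X) = (X + z)*(2*X) = 2*X*(X + z))
145 + y(B(2*(-3)), 4)*138 = 145 + (2*4*(4 - ⅕))*138 = 145 + (2*4*(19/5))*138 = 145 + (152/5)*138 = 145 + 20976/5 = 21701/5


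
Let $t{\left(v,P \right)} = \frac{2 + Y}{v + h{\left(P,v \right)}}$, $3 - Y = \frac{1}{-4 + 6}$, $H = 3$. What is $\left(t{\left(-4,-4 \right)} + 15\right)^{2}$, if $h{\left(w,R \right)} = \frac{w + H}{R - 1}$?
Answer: $\frac{275625}{1444} \approx 190.88$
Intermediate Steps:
$h{\left(w,R \right)} = \frac{3 + w}{-1 + R}$ ($h{\left(w,R \right)} = \frac{w + 3}{R - 1} = \frac{3 + w}{-1 + R}$)
$Y = \frac{5}{2}$ ($Y = 3 - \frac{1}{-4 + 6} = 3 - \frac{1}{2} = \frac{5}{2} \approx 2.5$)
$t{\left(v,P \right)} = \frac{9}{2 \left(v + \frac{3 + P}{-1 + v}\right)}$ ($t{\left(v,P \right)} = \frac{2 + \frac{5}{2}}{v + \frac{3 + P}{-1 + v}} = \frac{9}{2 \left(v + \frac{3 + P}{-1 + v}\right)}$)
$\left(t{\left(-4,-4 \right)} + 15\right)^{2} = \left(\frac{9 \left(-1 - 4\right)}{2 \left(3 - 4 - 4 \left(-1 - 4\right)\right)} + 15\right)^{2} = \left(\frac{9}{2} \frac{1}{3 - 4 - -20} \left(-5\right) + 15\right)^{2} = \left(\frac{9}{2} \frac{1}{3 - 4 + 20} \left(-5\right) + 15\right)^{2} = \left(\frac{9}{2} \cdot \frac{1}{19} \left(-5\right) + 15\right)^{2} = \left(- \frac{45}{38} + 15\right)^{2} = \left(\frac{525}{38}\right)^{2} = \frac{275625}{1444}$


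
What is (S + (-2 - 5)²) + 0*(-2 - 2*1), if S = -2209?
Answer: -2160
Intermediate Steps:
(S + (-2 - 5)²) + 0*(-2 - 2*1) = (-2209 + (-2 - 5)²) + 0*(-2 - 2*1) = (-2209 + (-7)²) + 0*(-2 - 2) = (-2209 + 49) + 0*(-4) = -2160 + 0 = -2160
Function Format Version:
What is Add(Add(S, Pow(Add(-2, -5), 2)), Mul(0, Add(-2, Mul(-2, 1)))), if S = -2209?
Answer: -2160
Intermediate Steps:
Add(Add(S, Pow(Add(-2, -5), 2)), Mul(0, Add(-2, Mul(-2, 1)))) = Add(Add(-2209, Pow(Add(-2, -5), 2)), Mul(0, Add(-2, Mul(-2, 1)))) = Add(Add(-2209, Pow(-7, 2)), Mul(0, Add(-2, -2))) = Add(Add(-2209, 49), Mul(0, -4)) = Add(-2160, 0) = -2160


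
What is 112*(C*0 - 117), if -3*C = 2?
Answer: -13104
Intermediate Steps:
C = -⅔ (C = -⅓*2 = -⅔ ≈ -0.66667)
112*(C*0 - 117) = 112*(-⅔*0 - 117) = 112*(0 - 117) = 112*(-117) = -13104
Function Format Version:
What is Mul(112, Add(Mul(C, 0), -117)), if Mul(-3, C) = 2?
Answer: -13104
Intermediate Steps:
C = Rational(-2, 3) (C = Mul(Rational(-1, 3), 2) = Rational(-2, 3) ≈ -0.66667)
Mul(112, Add(Mul(C, 0), -117)) = Mul(112, Add(Mul(Rational(-2, 3), 0), -117)) = Mul(112, Add(0, -117)) = Mul(112, -117) = -13104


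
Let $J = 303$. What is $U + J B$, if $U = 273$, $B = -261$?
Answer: $-78810$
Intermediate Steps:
$U + J B = 273 + 303 \left(-261\right) = 273 - 79083 = -78810$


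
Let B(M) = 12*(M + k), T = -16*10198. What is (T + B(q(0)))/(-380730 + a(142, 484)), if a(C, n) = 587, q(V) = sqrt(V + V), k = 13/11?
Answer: 1794692/4181573 ≈ 0.42919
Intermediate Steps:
k = 13/11 (k = 13*(1/11) = 13/11 ≈ 1.1818)
q(V) = sqrt(2)*sqrt(V) (q(V) = sqrt(2*V) = sqrt(2)*sqrt(V))
T = -163168
B(M) = 156/11 + 12*M (B(M) = 12*(M + 13/11) = 12*(13/11 + M) = 156/11 + 12*M)
(T + B(q(0)))/(-380730 + a(142, 484)) = (-163168 + (156/11 + 12*(sqrt(2)*sqrt(0))))/(-380730 + 587) = (-163168 + (156/11 + 12*(sqrt(2)*0)))/(-380143) = (-163168 + (156/11 + 12*0))*(-1/380143) = (-163168 + (156/11 + 0))*(-1/380143) = (-163168 + 156/11)*(-1/380143) = -1794692/11*(-1/380143) = 1794692/4181573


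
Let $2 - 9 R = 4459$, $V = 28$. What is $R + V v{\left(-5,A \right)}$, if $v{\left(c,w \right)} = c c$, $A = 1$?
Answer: $\frac{1843}{9} \approx 204.78$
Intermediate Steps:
$v{\left(c,w \right)} = c^{2}$
$R = - \frac{4457}{9}$ ($R = \frac{2}{9} - \frac{4459}{9} = - \frac{4457}{9} \approx -495.22$)
$R + V v{\left(-5,A \right)} = - \frac{4457}{9} + 28 \left(-5\right)^{2} = - \frac{4457}{9} + 28 \cdot 25 = - \frac{4457}{9} + 700 = \frac{1843}{9}$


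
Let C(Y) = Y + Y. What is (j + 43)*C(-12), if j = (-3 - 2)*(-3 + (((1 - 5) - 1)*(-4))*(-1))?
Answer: -3792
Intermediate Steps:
C(Y) = 2*Y
j = 115 (j = -5*(-3 + ((-4 - 1)*(-4))*(-1)) = -5*(-3 - 5*(-4)*(-1)) = -5*(-3 + 20*(-1)) = -5*(-3 - 20) = -5*(-23) = 115)
(j + 43)*C(-12) = (115 + 43)*(2*(-12)) = 158*(-24) = -3792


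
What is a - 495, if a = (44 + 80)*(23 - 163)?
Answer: -17855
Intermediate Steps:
a = -17360 (a = 124*(-140) = -17360)
a - 495 = -17360 - 495 = -17855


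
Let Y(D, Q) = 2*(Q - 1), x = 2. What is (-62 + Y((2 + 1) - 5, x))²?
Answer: 3600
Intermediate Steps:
Y(D, Q) = -2 + 2*Q (Y(D, Q) = 2*(-1 + Q) = -2 + 2*Q)
(-62 + Y((2 + 1) - 5, x))² = (-62 + (-2 + 2*2))² = (-62 + (-2 + 4))² = (-62 + 2)² = (-60)² = 3600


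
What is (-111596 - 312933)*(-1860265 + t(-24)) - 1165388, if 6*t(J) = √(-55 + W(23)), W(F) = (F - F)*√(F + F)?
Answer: 789735274797 - 424529*I*√55/6 ≈ 7.8974e+11 - 5.2473e+5*I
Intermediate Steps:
W(F) = 0 (W(F) = 0*√(2*F) = 0*(√2*√F) = 0)
t(J) = I*√55/6 (t(J) = √(-55 + 0)/6 = √(-55)/6 = (I*√55)/6 = I*√55/6)
(-111596 - 312933)*(-1860265 + t(-24)) - 1165388 = (-111596 - 312933)*(-1860265 + I*√55/6) - 1165388 = -424529*(-1860265 + I*√55/6) - 1165388 = (789736440185 - 424529*I*√55/6) - 1165388 = 789735274797 - 424529*I*√55/6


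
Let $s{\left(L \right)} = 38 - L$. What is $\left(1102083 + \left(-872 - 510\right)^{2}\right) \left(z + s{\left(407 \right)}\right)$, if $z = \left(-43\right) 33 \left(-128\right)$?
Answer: $545965424841$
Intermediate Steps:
$z = 181632$ ($z = \left(-1419\right) \left(-128\right) = 181632$)
$\left(1102083 + \left(-872 - 510\right)^{2}\right) \left(z + s{\left(407 \right)}\right) = \left(1102083 + \left(-872 - 510\right)^{2}\right) \left(181632 + \left(38 - 407\right)\right) = \left(1102083 + \left(-1382\right)^{2}\right) \left(181632 + \left(38 - 407\right)\right) = \left(1102083 + 1909924\right) \left(181632 - 369\right) = 3012007 \cdot 181263 = 545965424841$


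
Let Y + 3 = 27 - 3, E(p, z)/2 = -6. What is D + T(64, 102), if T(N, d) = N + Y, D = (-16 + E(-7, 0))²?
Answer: 869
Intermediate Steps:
E(p, z) = -12 (E(p, z) = 2*(-6) = -12)
Y = 21 (Y = -3 + (27 - 3) = -3 + 24 = 21)
D = 784 (D = (-16 - 12)² = (-28)² = 784)
T(N, d) = 21 + N (T(N, d) = N + 21 = 21 + N)
D + T(64, 102) = 784 + (21 + 64) = 784 + 85 = 869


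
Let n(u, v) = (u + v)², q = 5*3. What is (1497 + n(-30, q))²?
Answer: 2965284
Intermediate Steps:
q = 15
(1497 + n(-30, q))² = (1497 + (-30 + 15)²)² = (1497 + (-15)²)² = (1497 + 225)² = 1722² = 2965284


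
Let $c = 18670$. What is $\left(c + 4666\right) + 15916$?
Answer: $39252$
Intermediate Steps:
$\left(c + 4666\right) + 15916 = \left(18670 + 4666\right) + 15916 = 23336 + 15916 = 39252$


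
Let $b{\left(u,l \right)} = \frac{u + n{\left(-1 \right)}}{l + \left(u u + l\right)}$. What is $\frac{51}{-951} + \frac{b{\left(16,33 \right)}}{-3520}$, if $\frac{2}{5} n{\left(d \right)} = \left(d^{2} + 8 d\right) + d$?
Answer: $- \frac{4816803}{89825120} \approx -0.053624$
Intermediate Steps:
$n{\left(d \right)} = \frac{5 d^{2}}{2} + \frac{45 d}{2}$ ($n{\left(d \right)} = \frac{5 \left(\left(d^{2} + 8 d\right) + d\right)}{2} = \frac{5 \left(d^{2} + 9 d\right)}{2} = \frac{5 d^{2}}{2} + \frac{45 d}{2}$)
$b{\left(u,l \right)} = \frac{-20 + u}{u^{2} + 2 l}$ ($b{\left(u,l \right)} = \frac{u + \frac{5}{2} \left(-1\right) \left(9 - 1\right)}{l + \left(u u + l\right)} = \frac{u + \frac{5}{2} \left(-1\right) 8}{l + \left(u^{2} + l\right)} = \frac{u - 20}{l + \left(l + u^{2}\right)} = \frac{-20 + u}{u^{2} + 2 l}$)
$\frac{51}{-951} + \frac{b{\left(16,33 \right)}}{-3520} = \frac{51}{-951} + \frac{\frac{1}{16^{2} + 2 \cdot 33} \left(-20 + 16\right)}{-3520} = 51 \left(- \frac{1}{951}\right) + \frac{1}{256 + 66} \left(-4\right) \left(- \frac{1}{3520}\right) = - \frac{17}{317} + \frac{1}{322} \left(-4\right) \left(- \frac{1}{3520}\right) = - \frac{17}{317} - - \frac{1}{283360} = - \frac{17}{317} + \frac{1}{283360} = - \frac{4816803}{89825120}$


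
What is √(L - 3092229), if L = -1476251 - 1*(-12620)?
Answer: 2*I*√1138965 ≈ 2134.4*I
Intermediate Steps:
L = -1463631 (L = -1476251 + 12620 = -1463631)
√(L - 3092229) = √(-1463631 - 3092229) = √(-4555860) = 2*I*√1138965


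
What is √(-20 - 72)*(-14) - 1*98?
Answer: -98 - 28*I*√23 ≈ -98.0 - 134.28*I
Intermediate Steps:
√(-20 - 72)*(-14) - 1*98 = √(-92)*(-14) - 98 = (2*I*√23)*(-14) - 98 = -28*I*√23 - 98 = -98 - 28*I*√23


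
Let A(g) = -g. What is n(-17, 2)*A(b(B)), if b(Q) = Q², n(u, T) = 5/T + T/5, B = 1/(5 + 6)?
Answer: -29/1210 ≈ -0.023967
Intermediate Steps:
B = 1/11 ≈ 0.090909
n(u, T) = 5/T + T/5 (n(u, T) = 5/T + T*(⅕) = 5/T + T/5)
n(-17, 2)*A(b(B)) = (5/2 + (⅕)*2)*(-(1/11)²) = (5*(½) + ⅖)*(-1*1/121) = (5/2 + ⅖)*(-1/121) = (29/10)*(-1/121) = -29/1210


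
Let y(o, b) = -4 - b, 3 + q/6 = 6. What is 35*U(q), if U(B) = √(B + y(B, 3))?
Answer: 35*√11 ≈ 116.08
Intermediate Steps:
q = 18 (q = -18 + 6*6 = -18 + 36 = 18)
U(B) = √(-7 + B) (U(B) = √(B + (-4 - 1*3)) = √(B + (-4 - 3)) = √(B - 7) = √(-7 + B))
35*U(q) = 35*√(-7 + 18) = 35*√11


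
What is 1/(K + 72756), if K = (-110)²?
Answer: 1/84856 ≈ 1.1785e-5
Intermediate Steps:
K = 12100
1/(K + 72756) = 1/(12100 + 72756) = 1/84856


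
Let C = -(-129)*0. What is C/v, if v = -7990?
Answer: 0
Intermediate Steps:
C = 0 (C = -1*0 = 0)
C/v = 0/(-7990) = 0*(-1/7990) = 0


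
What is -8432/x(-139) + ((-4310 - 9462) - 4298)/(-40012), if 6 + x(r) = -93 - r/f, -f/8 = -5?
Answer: 6782146415/76442926 ≈ 88.722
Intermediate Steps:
f = 40 (f = -8*(-5) = 40)
x(r) = -99 - r/40 (x(r) = -6 + (-93 - r/40) = -99 - r/40)
-8432/x(-139) + ((-4310 - 9462) - 4298)/(-40012) = -8432/(-99 - 1/40*(-139)) + ((-4310 - 9462) - 4298)/(-40012) = -8432/(-99 + 139/40) + (-13772 - 4298)*(-1/40012) = -8432/(-3821/40) - 18070*(-1/40012) = -8432*(-40/3821) + 9035/20006 = 337280/3821 + 9035/20006 = 6782146415/76442926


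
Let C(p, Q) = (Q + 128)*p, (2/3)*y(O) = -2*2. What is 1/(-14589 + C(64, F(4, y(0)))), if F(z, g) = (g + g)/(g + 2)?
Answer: -1/6205 ≈ -0.00016116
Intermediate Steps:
y(O) = -6 (y(O) = 3*(-2*2)/2 = (3/2)*(-4) = -6)
F(z, g) = 2*g/(2 + g) (F(z, g) = (2*g)/(2 + g) = 2*g/(2 + g))
C(p, Q) = p*(128 + Q) (C(p, Q) = (128 + Q)*p = p*(128 + Q))
1/(-14589 + C(64, F(4, y(0)))) = 1/(-14589 + 64*(128 + 2*(-6)/(2 - 6))) = 1/(-14589 + 64*(128 + 2*(-6)/(-4))) = 1/(-14589 + 64*(128 + 2*(-6)*(-1/4))) = 1/(-14589 + 64*(128 + 3)) = 1/(-14589 + 64*131) = 1/(-14589 + 8384) = 1/(-6205) = -1/6205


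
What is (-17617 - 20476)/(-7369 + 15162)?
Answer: -38093/7793 ≈ -4.8881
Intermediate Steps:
(-17617 - 20476)/(-7369 + 15162) = -38093/7793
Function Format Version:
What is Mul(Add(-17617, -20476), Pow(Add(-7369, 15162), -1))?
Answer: Rational(-38093, 7793) ≈ -4.8881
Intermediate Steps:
Mul(Add(-17617, -20476), Pow(Add(-7369, 15162), -1)) = Mul(-38093, Pow(7793, -1)) = Mul(-38093, Rational(1, 7793)) = Rational(-38093, 7793)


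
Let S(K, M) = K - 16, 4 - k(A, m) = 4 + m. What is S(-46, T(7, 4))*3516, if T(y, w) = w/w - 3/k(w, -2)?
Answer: -217992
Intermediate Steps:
k(A, m) = -m (k(A, m) = 4 - (4 + m) = 4 + (-4 - m) = -m)
T(y, w) = -½ (T(y, w) = w/w - 3/((-1*(-2))) = 1 - 3/2 = -½)
S(K, M) = -16 + K
S(-46, T(7, 4))*3516 = (-16 - 46)*3516 = -62*3516 = -217992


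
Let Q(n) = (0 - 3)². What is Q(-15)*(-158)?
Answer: -1422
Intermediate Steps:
Q(n) = 9 (Q(n) = (-3)² = 9)
Q(-15)*(-158) = 9*(-158) = -1422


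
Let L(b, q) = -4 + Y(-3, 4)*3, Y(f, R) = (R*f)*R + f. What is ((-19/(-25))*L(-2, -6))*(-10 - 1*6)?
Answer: 47728/25 ≈ 1909.1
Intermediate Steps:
Y(f, R) = f + f*R² (Y(f, R) = f*R² + f = f + f*R²)
L(b, q) = -157 (L(b, q) = -4 - 3*(1 + 4²)*3 = -4 - 3*(1 + 16)*3 = -4 - 3*17*3 = -4 - 51*3 = -4 - 153 = -157)
((-19/(-25))*L(-2, -6))*(-10 - 1*6) = (-19/(-25)*(-157))*(-10 - 1*6) = (-19*(-1/25)*(-157))*(-10 - 6) = ((19/25)*(-157))*(-16) = -2983/25*(-16) = 47728/25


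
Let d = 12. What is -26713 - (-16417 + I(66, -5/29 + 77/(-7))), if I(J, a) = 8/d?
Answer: -30890/3 ≈ -10297.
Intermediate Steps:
I(J, a) = ⅔ (I(J, a) = 8/12 = (1/12)*8 = ⅔)
-26713 - (-16417 + I(66, -5/29 + 77/(-7))) = -26713 - (-16417 + ⅔) = -26713 - 1*(-49249/3) = -26713 + 49249/3 = -30890/3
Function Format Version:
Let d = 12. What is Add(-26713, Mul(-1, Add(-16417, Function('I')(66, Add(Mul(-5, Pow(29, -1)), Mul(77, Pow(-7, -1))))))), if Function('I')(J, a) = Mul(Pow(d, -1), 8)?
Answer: Rational(-30890, 3) ≈ -10297.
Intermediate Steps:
Function('I')(J, a) = Rational(2, 3) (Function('I')(J, a) = Mul(Pow(12, -1), 8) = Mul(Rational(1, 12), 8) = Rational(2, 3))
Add(-26713, Mul(-1, Add(-16417, Function('I')(66, Add(Mul(-5, Pow(29, -1)), Mul(77, Pow(-7, -1))))))) = Add(-26713, Mul(-1, Add(-16417, Rational(2, 3)))) = Add(-26713, Mul(-1, Rational(-49249, 3))) = Add(-26713, Rational(49249, 3)) = Rational(-30890, 3)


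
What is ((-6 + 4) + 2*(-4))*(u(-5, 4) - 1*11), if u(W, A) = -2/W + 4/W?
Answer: 114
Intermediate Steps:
u(W, A) = 2/W
((-6 + 4) + 2*(-4))*(u(-5, 4) - 1*11) = ((-6 + 4) + 2*(-4))*(2/(-5) - 1*11) = (-2 - 8)*(2*(-⅕) - 11) = -10*(-⅖ - 11) = -10*(-57/5) = 114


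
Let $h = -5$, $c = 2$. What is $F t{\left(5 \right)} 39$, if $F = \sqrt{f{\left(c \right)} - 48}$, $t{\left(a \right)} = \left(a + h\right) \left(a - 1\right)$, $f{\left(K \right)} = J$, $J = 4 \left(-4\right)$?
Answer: $0$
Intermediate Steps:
$J = -16$
$f{\left(K \right)} = -16$
$t{\left(a \right)} = \left(-1 + a\right) \left(-5 + a\right)$ ($t{\left(a \right)} = \left(a - 5\right) \left(a - 1\right) = \left(-5 + a\right) \left(-1 + a\right) = \left(-1 + a\right) \left(-5 + a\right)$)
$F = 8 i$ ($F = \sqrt{-16 - 48} = \sqrt{-64} = 8 i \approx 8.0 i$)
$F t{\left(5 \right)} 39 = 8 i \left(5 + 5^{2} - 30\right) 39 = 8 i \left(5 + 25 - 30\right) 39 = 8 i 0 \cdot 39 = 0 \cdot 39 = 0$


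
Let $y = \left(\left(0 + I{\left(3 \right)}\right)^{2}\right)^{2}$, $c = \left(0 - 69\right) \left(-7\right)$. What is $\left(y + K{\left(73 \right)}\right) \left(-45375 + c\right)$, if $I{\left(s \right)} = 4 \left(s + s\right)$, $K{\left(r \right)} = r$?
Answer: $-14897365308$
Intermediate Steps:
$I{\left(s \right)} = 8 s$ ($I{\left(s \right)} = 4 \cdot 2 s = 8 s$)
$c = 483$ ($c = \left(-69\right) \left(-7\right) = 483$)
$y = 331776$ ($y = \left(\left(0 + 8 \cdot 3\right)^{2}\right)^{2} = \left(\left(0 + 24\right)^{2}\right)^{2} = \left(24^{2}\right)^{2} = 576^{2} = 331776$)
$\left(y + K{\left(73 \right)}\right) \left(-45375 + c\right) = \left(331776 + 73\right) \left(-45375 + 483\right) = 331849 \left(-44892\right) = -14897365308$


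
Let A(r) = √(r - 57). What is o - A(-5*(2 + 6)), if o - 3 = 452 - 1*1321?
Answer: -866 - I*√97 ≈ -866.0 - 9.8489*I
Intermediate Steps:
A(r) = √(-57 + r)
o = -866 (o = 3 + (452 - 1*1321) = 3 + (452 - 1321) = 3 - 869 = -866)
o - A(-5*(2 + 6)) = -866 - √(-57 - 5*(2 + 6)) = -866 - √(-57 - 5*8) = -866 - √(-57 - 40) = -866 - √(-97) = -866 - I*√97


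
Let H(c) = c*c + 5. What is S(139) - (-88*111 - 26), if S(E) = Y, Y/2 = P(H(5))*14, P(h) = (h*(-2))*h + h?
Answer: -39766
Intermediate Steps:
H(c) = 5 + c² (H(c) = c² + 5 = 5 + c²)
P(h) = h - 2*h² (P(h) = (-2*h)*h + h = -2*h² + h = h - 2*h²)
Y = -49560 (Y = 2*(((5 + 5²)*(1 - 2*(5 + 5²)))*14) = 2*(((5 + 25)*(1 - 2*(5 + 25)))*14) = 2*((30*(1 - 2*30))*14) = 2*((30*(1 - 60))*14) = 2*((30*(-59))*14) = 2*(-1770*14) = 2*(-24780) = -49560)
S(E) = -49560
S(139) - (-88*111 - 26) = -49560 - (-88*111 - 26) = -49560 - (-9768 - 26) = -49560 - 1*(-9794) = -49560 + 9794 = -39766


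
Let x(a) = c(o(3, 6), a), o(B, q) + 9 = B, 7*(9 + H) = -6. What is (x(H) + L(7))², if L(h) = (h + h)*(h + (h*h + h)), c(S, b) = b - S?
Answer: 37785609/49 ≈ 7.7114e+5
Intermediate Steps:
H = -69/7 (H = -9 + (⅐)*(-6) = -9 - 6/7 = -69/7 ≈ -9.8571)
o(B, q) = -9 + B
x(a) = 6 + a (x(a) = a - (-9 + 3) = a - 1*(-6) = a + 6 = 6 + a)
L(h) = 2*h*(h² + 2*h) (L(h) = (2*h)*(h + (h² + h)) = (2*h)*(h + (h + h²)) = (2*h)*(h² + 2*h) = 2*h*(h² + 2*h))
(x(H) + L(7))² = ((6 - 69/7) + 2*7²*(2 + 7))² = (-27/7 + 2*49*9)² = (-27/7 + 882)² = (6147/7)² = 37785609/49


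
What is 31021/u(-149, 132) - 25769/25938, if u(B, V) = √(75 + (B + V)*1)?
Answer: -25769/25938 + 31021*√58/58 ≈ 4072.3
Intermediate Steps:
u(B, V) = √(75 + B + V) (u(B, V) = √(75 + (B + V)) = √(75 + B + V))
31021/u(-149, 132) - 25769/25938 = 31021/(√(75 - 149 + 132)) - 25769/25938 = 31021/(√58) - 25769*1/25938 = 31021*(√58/58) - 25769/25938 = 31021*√58/58 - 25769/25938 = -25769/25938 + 31021*√58/58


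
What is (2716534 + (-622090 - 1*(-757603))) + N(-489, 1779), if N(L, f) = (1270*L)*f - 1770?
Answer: -1101962093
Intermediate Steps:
N(L, f) = -1770 + 1270*L*f (N(L, f) = 1270*L*f - 1770 = -1770 + 1270*L*f)
(2716534 + (-622090 - 1*(-757603))) + N(-489, 1779) = (2716534 + (-622090 - 1*(-757603))) + (-1770 + 1270*(-489)*1779) = (2716534 + (-622090 + 757603)) + (-1770 - 1104812370) = (2716534 + 135513) - 1104814140 = 2852047 - 1104814140 = -1101962093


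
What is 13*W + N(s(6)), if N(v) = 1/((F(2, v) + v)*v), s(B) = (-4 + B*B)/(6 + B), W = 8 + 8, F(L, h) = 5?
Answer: 38281/184 ≈ 208.05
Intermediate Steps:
W = 16
s(B) = (-4 + B²)/(6 + B)
N(v) = 1/(v*(5 + v)) (N(v) = 1/((5 + v)*v) = 1/(v*(5 + v)))
13*W + N(s(6)) = 13*16 + 1/((((-4 + 6²)/(6 + 6)))*(5 + (-4 + 6²)/(6 + 6))) = 208 + 1/((((-4 + 36)/12))*(5 + (-4 + 36)/12)) = 208 + 1/((((1/12)*32))*(5 + (1/12)*32)) = 208 + 1/((8/3)*(5 + 8/3)) = 208 + 3/(8*(23/3)) = 208 + (3/8)*(3/23) = 208 + 9/184 = 38281/184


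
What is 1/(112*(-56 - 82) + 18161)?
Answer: 1/2705 ≈ 0.00036969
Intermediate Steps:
1/(112*(-56 - 82) + 18161) = 1/(112*(-138) + 18161) = 1/(-15456 + 18161) = 1/2705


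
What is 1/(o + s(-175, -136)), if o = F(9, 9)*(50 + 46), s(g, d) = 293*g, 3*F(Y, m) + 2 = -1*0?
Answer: -1/51339 ≈ -1.9478e-5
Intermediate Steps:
F(Y, m) = -⅔ (F(Y, m) = -⅔ + (-1*0)/3 = -⅔ + (⅓)*0 = -⅔ + 0 = -⅔)
o = -64 (o = -2*(50 + 46)/3 = -⅔*96 = -64)
1/(o + s(-175, -136)) = 1/(-64 + 293*(-175)) = 1/(-64 - 51275) = 1/(-51339) = -1/51339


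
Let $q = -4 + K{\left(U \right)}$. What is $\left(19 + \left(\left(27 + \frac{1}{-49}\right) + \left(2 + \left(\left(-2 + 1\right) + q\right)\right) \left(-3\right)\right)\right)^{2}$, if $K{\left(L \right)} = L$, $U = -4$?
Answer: $\frac{10771524}{2401} \approx 4486.3$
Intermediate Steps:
$q = -8$ ($q = -4 - 4 = -8$)
$\left(19 + \left(\left(27 + \frac{1}{-49}\right) + \left(2 + \left(\left(-2 + 1\right) + q\right)\right) \left(-3\right)\right)\right)^{2} = \left(19 + \left(\left(27 + \frac{1}{-49}\right) + \left(2 + \left(\left(-2 + 1\right) - 8\right)\right) \left(-3\right)\right)\right)^{2} = \left(19 + \left(\left(27 - \frac{1}{49}\right) + \left(2 - 9\right) \left(-3\right)\right)\right)^{2} = \left(19 + \left(\frac{1322}{49} + \left(2 - 9\right) \left(-3\right)\right)\right)^{2} = \left(19 + \left(\frac{1322}{49} - -21\right)\right)^{2} = \left(19 + \left(\frac{1322}{49} + 21\right)\right)^{2} = \left(19 + \frac{2351}{49}\right)^{2} = \left(\frac{3282}{49}\right)^{2} = \frac{10771524}{2401}$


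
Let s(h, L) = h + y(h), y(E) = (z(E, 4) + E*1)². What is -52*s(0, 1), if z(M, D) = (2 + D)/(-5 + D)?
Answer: -1872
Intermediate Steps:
z(M, D) = (2 + D)/(-5 + D)
y(E) = (-6 + E)² (y(E) = ((2 + 4)/(-5 + 4) + E*1)² = (6/(-1) + E)² = (-1*6 + E)² = (-6 + E)²)
s(h, L) = h + (-6 + h)²
-52*s(0, 1) = -52*(0 + (-6 + 0)²) = -52*(0 + (-6)²) = -52*(0 + 36) = -52*36 = -1872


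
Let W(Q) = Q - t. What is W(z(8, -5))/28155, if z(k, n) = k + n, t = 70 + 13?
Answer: -16/5631 ≈ -0.0028414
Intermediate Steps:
t = 83
W(Q) = -83 + Q (W(Q) = Q - 1*83 = Q - 83 = -83 + Q)
W(z(8, -5))/28155 = (-83 + (8 - 5))/28155 = (-83 + 3)*(1/28155) = -80*1/28155 = -16/5631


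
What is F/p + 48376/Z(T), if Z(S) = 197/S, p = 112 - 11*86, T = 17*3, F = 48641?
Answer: 2048042507/164298 ≈ 12465.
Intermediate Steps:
T = 51
p = -834 (p = 112 - 946 = -834)
F/p + 48376/Z(T) = 48641/(-834) + 48376/((197/51)) = 48641*(-1/834) + 48376/((197*(1/51))) = -48641/834 + 48376/(197/51) = -48641/834 + 48376*(51/197) = -48641/834 + 2467176/197 = 2048042507/164298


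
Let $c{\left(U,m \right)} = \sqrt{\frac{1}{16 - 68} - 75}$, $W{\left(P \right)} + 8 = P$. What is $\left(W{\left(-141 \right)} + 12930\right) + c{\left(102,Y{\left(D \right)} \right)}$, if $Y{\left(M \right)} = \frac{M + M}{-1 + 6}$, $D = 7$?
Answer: $12781 + \frac{i \sqrt{50713}}{26} \approx 12781.0 + 8.6614 i$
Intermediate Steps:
$W{\left(P \right)} = -8 + P$
$Y{\left(M \right)} = \frac{2 M}{5}$
$c{\left(U,m \right)} = \frac{i \sqrt{50713}}{26}$ ($c{\left(U,m \right)} = \sqrt{\frac{1}{-52} - 75} = \sqrt{- \frac{1}{52} - 75} = \sqrt{- \frac{3901}{52}} = \frac{i \sqrt{50713}}{26}$)
$\left(W{\left(-141 \right)} + 12930\right) + c{\left(102,Y{\left(D \right)} \right)} = \left(\left(-8 - 141\right) + 12930\right) + \frac{i \sqrt{50713}}{26} = \left(-149 + 12930\right) + \frac{i \sqrt{50713}}{26} = 12781 + \frac{i \sqrt{50713}}{26}$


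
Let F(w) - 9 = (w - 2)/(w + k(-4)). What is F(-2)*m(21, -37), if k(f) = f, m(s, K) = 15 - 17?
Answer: -58/3 ≈ -19.333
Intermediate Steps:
m(s, K) = -2
F(w) = 9 + (-2 + w)/(-4 + w) (F(w) = 9 + (w - 2)/(w - 4) = 9 + (-2 + w)/(-4 + w))
F(-2)*m(21, -37) = (2*(-19 + 5*(-2))/(-4 - 2))*(-2) = (2*(-19 - 10)/(-6))*(-2) = (2*(-⅙)*(-29))*(-2) = (29/3)*(-2) = -58/3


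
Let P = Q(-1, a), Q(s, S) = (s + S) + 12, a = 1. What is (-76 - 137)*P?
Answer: -2556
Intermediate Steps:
Q(s, S) = 12 + S + s (Q(s, S) = (S + s) + 12 = 12 + S + s)
P = 12 (P = 12 + 1 - 1 = 12)
(-76 - 137)*P = (-76 - 137)*12 = -213*12 = -2556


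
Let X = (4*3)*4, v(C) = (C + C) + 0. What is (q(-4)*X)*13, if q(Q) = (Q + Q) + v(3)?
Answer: -1248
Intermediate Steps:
v(C) = 2*C (v(C) = 2*C + 0 = 2*C)
q(Q) = 6 + 2*Q (q(Q) = (Q + Q) + 2*3 = 2*Q + 6 = 6 + 2*Q)
X = 48 (X = 12*4 = 48)
(q(-4)*X)*13 = ((6 + 2*(-4))*48)*13 = ((6 - 8)*48)*13 = -2*48*13 = -96*13 = -1248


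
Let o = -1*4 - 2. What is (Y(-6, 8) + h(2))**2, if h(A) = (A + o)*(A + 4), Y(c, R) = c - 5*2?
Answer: 1600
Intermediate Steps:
o = -6 (o = -4 - 2 = -6)
Y(c, R) = -10 + c (Y(c, R) = c - 1*10 = c - 10 = -10 + c)
h(A) = (-6 + A)*(4 + A) (h(A) = (A - 6)*(A + 4) = (-6 + A)*(4 + A))
(Y(-6, 8) + h(2))**2 = ((-10 - 6) + (-24 + 2**2 - 2*2))**2 = (-16 + (-24 + 4 - 4))**2 = (-16 - 24)**2 = (-40)**2 = 1600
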